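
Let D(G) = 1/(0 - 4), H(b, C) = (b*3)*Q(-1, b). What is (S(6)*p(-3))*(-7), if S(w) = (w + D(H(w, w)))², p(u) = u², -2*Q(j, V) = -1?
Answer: -33327/16 ≈ -2082.9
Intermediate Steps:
Q(j, V) = ½ (Q(j, V) = -½*(-1) = ½)
H(b, C) = 3*b/2 (H(b, C) = (b*3)*(½) = (3*b)*(½) = 3*b/2)
D(G) = -¼ (D(G) = 1/(-4) = -¼)
S(w) = (-¼ + w)² (S(w) = (w - ¼)² = (-¼ + w)²)
(S(6)*p(-3))*(-7) = (((-1 + 4*6)²/16)*(-3)²)*(-7) = (((-1 + 24)²/16)*9)*(-7) = (((1/16)*23²)*9)*(-7) = (((1/16)*529)*9)*(-7) = ((529/16)*9)*(-7) = (4761/16)*(-7) = -33327/16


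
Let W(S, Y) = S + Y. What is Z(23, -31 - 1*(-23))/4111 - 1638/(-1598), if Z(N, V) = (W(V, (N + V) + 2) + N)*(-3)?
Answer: 3290205/3284689 ≈ 1.0017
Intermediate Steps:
Z(N, V) = -6 - 6*N - 6*V (Z(N, V) = ((V + ((N + V) + 2)) + N)*(-3) = ((V + (2 + N + V)) + N)*(-3) = ((2 + N + 2*V) + N)*(-3) = (2 + 2*N + 2*V)*(-3) = -6 - 6*N - 6*V)
Z(23, -31 - 1*(-23))/4111 - 1638/(-1598) = (-6 - 6*23 - 6*(-31 - 1*(-23)))/4111 - 1638/(-1598) = (-6 - 138 - 6*(-31 + 23))*(1/4111) - 1638*(-1/1598) = (-6 - 138 - 6*(-8))*(1/4111) + 819/799 = (-6 - 138 + 48)*(1/4111) + 819/799 = -96*1/4111 + 819/799 = -96/4111 + 819/799 = 3290205/3284689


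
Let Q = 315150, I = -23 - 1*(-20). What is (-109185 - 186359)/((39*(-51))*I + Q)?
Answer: -295544/321117 ≈ -0.92036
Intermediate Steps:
I = -3 (I = -23 + 20 = -3)
(-109185 - 186359)/((39*(-51))*I + Q) = (-109185 - 186359)/((39*(-51))*(-3) + 315150) = -295544/(-1989*(-3) + 315150) = -295544/(5967 + 315150) = -295544/321117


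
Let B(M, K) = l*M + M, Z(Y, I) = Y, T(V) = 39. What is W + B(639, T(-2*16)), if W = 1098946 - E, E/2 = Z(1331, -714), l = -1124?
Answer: 378687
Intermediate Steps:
E = 2662 (E = 2*1331 = 2662)
B(M, K) = -1123*M (B(M, K) = -1124*M + M = -1123*M)
W = 1096284 (W = 1098946 - 1*2662 = 1098946 - 2662 = 1096284)
W + B(639, T(-2*16)) = 1096284 - 1123*639 = 1096284 - 717597 = 378687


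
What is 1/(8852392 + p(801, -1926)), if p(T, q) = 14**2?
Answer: 1/8852588 ≈ 1.1296e-7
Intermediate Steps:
p(T, q) = 196
1/(8852392 + p(801, -1926)) = 1/(8852392 + 196) = 1/8852588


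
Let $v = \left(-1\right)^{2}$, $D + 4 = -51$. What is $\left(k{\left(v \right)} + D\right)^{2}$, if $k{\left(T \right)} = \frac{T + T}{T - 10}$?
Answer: $\frac{247009}{81} \approx 3049.5$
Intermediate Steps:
$D = -55$ ($D = -4 - 51 = -55$)
$v = 1$
$k{\left(T \right)} = \frac{2 T}{-10 + T}$
$\left(k{\left(v \right)} + D\right)^{2} = \left(2 \cdot 1 \frac{1}{-10 + 1} - 55\right)^{2} = \left(2 \cdot 1 \frac{1}{-9} - 55\right)^{2} = \left(2 \cdot 1 \left(- \frac{1}{9}\right) - 55\right)^{2} = \left(- \frac{2}{9} - 55\right)^{2} = \left(- \frac{497}{9}\right)^{2} = \frac{247009}{81}$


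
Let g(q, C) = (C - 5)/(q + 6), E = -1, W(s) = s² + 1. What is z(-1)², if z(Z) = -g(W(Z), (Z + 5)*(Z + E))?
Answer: 169/64 ≈ 2.6406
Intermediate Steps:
W(s) = 1 + s²
g(q, C) = (-5 + C)/(6 + q)
z(Z) = -(-5 + (-1 + Z)*(5 + Z))/(7 + Z²) (z(Z) = -(-5 + (Z + 5)*(Z - 1))/(6 + (1 + Z²)) = -(-5 + (5 + Z)*(-1 + Z))/(7 + Z²) = -(-5 + (-1 + Z)*(5 + Z))/(7 + Z²))
z(-1)² = ((10 - 1*(-1)² - 4*(-1))/(7 + (-1)²))² = ((10 - 1*1 + 4)/(7 + 1))² = ((10 - 1 + 4)/8)² = ((⅛)*13)² = (13/8)² = 169/64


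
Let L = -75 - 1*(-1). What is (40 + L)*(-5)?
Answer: 170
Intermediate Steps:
L = -74 (L = -75 + 1 = -74)
(40 + L)*(-5) = (40 - 74)*(-5) = -34*(-5) = 170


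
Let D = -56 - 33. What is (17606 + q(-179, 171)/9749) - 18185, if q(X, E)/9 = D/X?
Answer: -1010395308/1745071 ≈ -579.00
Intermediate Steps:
D = -89
q(X, E) = -801/X (q(X, E) = 9*(-89/X) = -801/X)
(17606 + q(-179, 171)/9749) - 18185 = (17606 - 801/(-179)/9749) - 18185 = (17606 - 801*(-1/179)*(1/9749)) - 18185 = (17606 + (801/179)*(1/9749)) - 18185 = (17606 + 801/1745071) - 18185 = 30723720827/1745071 - 18185 = -1010395308/1745071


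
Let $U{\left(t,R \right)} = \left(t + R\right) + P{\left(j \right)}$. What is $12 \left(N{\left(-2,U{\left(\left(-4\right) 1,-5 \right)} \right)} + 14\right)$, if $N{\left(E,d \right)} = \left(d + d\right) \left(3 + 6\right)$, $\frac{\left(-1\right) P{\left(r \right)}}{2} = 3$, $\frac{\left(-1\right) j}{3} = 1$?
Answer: $-3072$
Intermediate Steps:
$j = -3$ ($j = \left(-3\right) 1 = -3$)
$P{\left(r \right)} = -6$ ($P{\left(r \right)} = \left(-2\right) 3 = -6$)
$U{\left(t,R \right)} = -6 + R + t$ ($U{\left(t,R \right)} = \left(t + R\right) - 6 = \left(R + t\right) - 6 = -6 + R + t$)
$N{\left(E,d \right)} = 18 d$ ($N{\left(E,d \right)} = 2 d 9 = 18 d$)
$12 \left(N{\left(-2,U{\left(\left(-4\right) 1,-5 \right)} \right)} + 14\right) = 12 \left(18 \left(-6 - 5 - 4\right) + 14\right) = 12 \left(18 \left(-15\right) + 14\right) = 12 \left(-270 + 14\right) = 12 \left(-256\right) = -3072$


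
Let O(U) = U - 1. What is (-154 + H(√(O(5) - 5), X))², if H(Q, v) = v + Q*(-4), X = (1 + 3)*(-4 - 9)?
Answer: 42420 + 1648*I ≈ 42420.0 + 1648.0*I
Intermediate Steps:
O(U) = -1 + U
X = -52 (X = 4*(-13) = -52)
H(Q, v) = v - 4*Q
(-154 + H(√(O(5) - 5), X))² = (-154 + (-52 - 4*√((-1 + 5) - 5)))² = (-154 + (-52 - 4*√(4 - 5)))² = (-154 + (-52 - 4*I))² = (-206 - 4*I)²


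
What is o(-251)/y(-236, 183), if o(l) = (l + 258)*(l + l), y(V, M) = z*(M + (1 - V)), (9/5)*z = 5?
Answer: -753/250 ≈ -3.0120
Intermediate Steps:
z = 25/9 (z = (5/9)*5 = 25/9 ≈ 2.7778)
y(V, M) = 25/9 - 25*V/9 + 25*M/9 (y(V, M) = 25*(M + (1 - V))/9 = 25*(1 + M - V)/9 = 25/9 - 25*V/9 + 25*M/9)
o(l) = 2*l*(258 + l) (o(l) = (258 + l)*(2*l) = 2*l*(258 + l))
o(-251)/y(-236, 183) = (2*(-251)*(258 - 251))/(25/9 - 25/9*(-236) + (25/9)*183) = (2*(-251)*7)/(25/9 + 5900/9 + 1525/3) = -3514/3500/3 = -3514*3/3500 = -753/250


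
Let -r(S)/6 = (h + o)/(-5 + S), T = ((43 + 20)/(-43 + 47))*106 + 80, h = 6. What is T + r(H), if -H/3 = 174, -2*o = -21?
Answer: 1844171/1054 ≈ 1749.7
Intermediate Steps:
o = 21/2 (o = -½*(-21) = 21/2 ≈ 10.500)
H = -522 (H = -3*174 = -522)
T = 3499/2 (T = (63/4)*106 + 80 = 3339/2 + 80 = 3499/2 ≈ 1749.5)
r(S) = -99/(-5 + S) (r(S) = -6*(6 + 21/2)/(-5 + S) = -99/(-5 + S))
T + r(H) = 3499/2 - 99/(-5 - 522) = 3499/2 - 99/(-527) = 3499/2 - 99*(-1/527) = 3499/2 + 99/527 = 1844171/1054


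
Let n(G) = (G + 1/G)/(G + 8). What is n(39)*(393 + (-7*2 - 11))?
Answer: 560096/1833 ≈ 305.56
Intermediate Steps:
n(G) = (G + 1/G)/(8 + G)
n(39)*(393 + (-7*2 - 11)) = ((1 + 39**2)/(39*(8 + 39)))*(393 + (-7*2 - 11)) = ((1/39)*(1 + 1521)/47)*(393 + (-14 - 11)) = ((1/39)*(1/47)*1522)*(393 - 25) = (1522/1833)*368 = 560096/1833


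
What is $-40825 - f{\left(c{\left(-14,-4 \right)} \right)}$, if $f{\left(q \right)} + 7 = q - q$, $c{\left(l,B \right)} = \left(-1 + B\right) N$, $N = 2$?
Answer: $-40818$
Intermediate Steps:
$c{\left(l,B \right)} = -2 + 2 B$ ($c{\left(l,B \right)} = \left(-1 + B\right) 2 = -2 + 2 B$)
$f{\left(q \right)} = -7$ ($f{\left(q \right)} = -7 + \left(q - q\right) = -7 + 0 = -7$)
$-40825 - f{\left(c{\left(-14,-4 \right)} \right)} = -40825 - -7 = -40825 + 7 = -40818$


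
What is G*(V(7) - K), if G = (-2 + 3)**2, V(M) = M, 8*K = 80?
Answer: -3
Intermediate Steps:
K = 10 (K = (1/8)*80 = 10)
G = 1 (G = 1**2 = 1)
G*(V(7) - K) = 1*(7 - 1*10) = 1*(7 - 10) = 1*(-3) = -3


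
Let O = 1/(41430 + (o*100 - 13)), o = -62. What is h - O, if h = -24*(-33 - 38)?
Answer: 60009767/35217 ≈ 1704.0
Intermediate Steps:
h = 1704 (h = -24*(-71) = 1704)
O = 1/35217 (O = 1/(41430 + (-62*100 - 13)) = 1/(41430 + (-6200 - 13)) = 1/(41430 - 6213) = 1/35217 ≈ 2.8395e-5)
h - O = 1704 - 1*1/35217 = 1704 - 1/35217 = 60009767/35217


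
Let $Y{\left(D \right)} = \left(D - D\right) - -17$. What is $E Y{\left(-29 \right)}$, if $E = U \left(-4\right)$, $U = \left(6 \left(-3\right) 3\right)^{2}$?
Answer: $-198288$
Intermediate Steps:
$Y{\left(D \right)} = 17$ ($Y{\left(D \right)} = 0 + 17 = 17$)
$U = 2916$ ($U = \left(\left(-18\right) 3\right)^{2} = \left(-54\right)^{2} = 2916$)
$E = -11664$ ($E = 2916 \left(-4\right) = -11664$)
$E Y{\left(-29 \right)} = \left(-11664\right) 17 = -198288$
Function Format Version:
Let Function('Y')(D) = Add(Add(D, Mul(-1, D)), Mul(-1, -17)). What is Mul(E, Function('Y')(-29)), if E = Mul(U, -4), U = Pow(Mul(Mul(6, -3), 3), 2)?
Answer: -198288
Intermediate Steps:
Function('Y')(D) = 17 (Function('Y')(D) = Add(0, 17) = 17)
U = 2916 (U = Pow(Mul(-18, 3), 2) = Pow(-54, 2) = 2916)
E = -11664 (E = Mul(2916, -4) = -11664)
Mul(E, Function('Y')(-29)) = Mul(-11664, 17) = -198288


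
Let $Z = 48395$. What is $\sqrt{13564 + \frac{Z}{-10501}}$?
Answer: $\frac{\sqrt{1495207661669}}{10501} \approx 116.44$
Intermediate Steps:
$\sqrt{13564 + \frac{Z}{-10501}} = \sqrt{13564 + \frac{48395}{-10501}} = \sqrt{13564 + 48395 \left(- \frac{1}{10501}\right)} = \sqrt{13564 - \frac{48395}{10501}} = \sqrt{\frac{142387169}{10501}} = \frac{\sqrt{1495207661669}}{10501}$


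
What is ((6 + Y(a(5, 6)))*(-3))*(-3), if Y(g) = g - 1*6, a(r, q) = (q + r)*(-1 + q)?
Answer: 495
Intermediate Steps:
a(r, q) = (-1 + q)*(q + r)
Y(g) = -6 + g (Y(g) = g - 6 = -6 + g)
((6 + Y(a(5, 6)))*(-3))*(-3) = ((6 + (-6 + (6**2 - 1*6 - 1*5 + 6*5)))*(-3))*(-3) = ((6 + (-6 + (36 - 6 - 5 + 30)))*(-3))*(-3) = ((6 + (-6 + 55))*(-3))*(-3) = ((6 + 49)*(-3))*(-3) = (55*(-3))*(-3) = -165*(-3) = 495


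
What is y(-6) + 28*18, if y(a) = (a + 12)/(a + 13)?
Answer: 3534/7 ≈ 504.86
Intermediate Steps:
y(a) = (12 + a)/(13 + a)
y(-6) + 28*18 = (12 - 6)/(13 - 6) + 28*18 = 6/7 + 504 = 3534/7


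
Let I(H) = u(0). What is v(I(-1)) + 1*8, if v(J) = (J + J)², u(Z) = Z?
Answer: 8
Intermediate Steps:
I(H) = 0
v(J) = 4*J² (v(J) = (2*J)² = 4*J²)
v(I(-1)) + 1*8 = 4*0² + 1*8 = 4*0 + 8 = 0 + 8 = 8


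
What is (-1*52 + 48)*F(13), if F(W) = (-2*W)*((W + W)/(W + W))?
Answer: 104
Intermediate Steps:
F(W) = -2*W (F(W) = (-2*W)*((2*W)/((2*W))) = (-2*W)*((2*W)*(1/(2*W))) = -2*W*1 = -2*W)
(-1*52 + 48)*F(13) = (-1*52 + 48)*(-2*13) = (-52 + 48)*(-26) = -4*(-26) = 104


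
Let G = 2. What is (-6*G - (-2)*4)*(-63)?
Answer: 252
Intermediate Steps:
(-6*G - (-2)*4)*(-63) = (-6*2 - (-2)*4)*(-63) = (-12 - 2*(-4))*(-63) = (-12 + 8)*(-63) = -4*(-63) = 252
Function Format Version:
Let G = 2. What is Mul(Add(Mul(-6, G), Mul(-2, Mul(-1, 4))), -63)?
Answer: 252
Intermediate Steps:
Mul(Add(Mul(-6, G), Mul(-2, Mul(-1, 4))), -63) = Mul(Add(Mul(-6, 2), Mul(-2, Mul(-1, 4))), -63) = Mul(Add(-12, Mul(-2, -4)), -63) = Mul(Add(-12, 8), -63) = Mul(-4, -63) = 252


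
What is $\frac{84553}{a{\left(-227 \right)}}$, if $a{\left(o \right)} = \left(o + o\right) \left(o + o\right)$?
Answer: $\frac{84553}{206116} \approx 0.41022$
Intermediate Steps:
$a{\left(o \right)} = 4 o^{2}$ ($a{\left(o \right)} = 2 o 2 o = 4 o^{2}$)
$\frac{84553}{a{\left(-227 \right)}} = \frac{84553}{4 \left(-227\right)^{2}} = \frac{84553}{4 \cdot 51529} = \frac{84553}{206116}$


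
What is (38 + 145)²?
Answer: 33489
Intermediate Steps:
(38 + 145)² = 183² = 33489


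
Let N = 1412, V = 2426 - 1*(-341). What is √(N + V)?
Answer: √4179 ≈ 64.645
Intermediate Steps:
V = 2767 (V = 2426 + 341 = 2767)
√(N + V) = √(1412 + 2767) = √4179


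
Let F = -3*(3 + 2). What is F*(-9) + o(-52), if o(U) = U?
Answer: 83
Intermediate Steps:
F = -15 (F = -3*5 = -15)
F*(-9) + o(-52) = -15*(-9) - 52 = 135 - 52 = 83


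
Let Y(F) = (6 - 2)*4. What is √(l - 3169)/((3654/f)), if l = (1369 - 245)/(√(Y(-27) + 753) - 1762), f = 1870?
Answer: 187*√(-135717422207585 - 15505580*√769)/75610395 ≈ 28.812*I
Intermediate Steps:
Y(F) = 16 (Y(F) = 4*4 = 16)
l = 1124/(-1762 + √769) (l = (1369 - 245)/(√(16 + 753) - 1762) = 1124/(√769 - 1762) = 1124/(-1762 + √769) ≈ -0.64811)
√(l - 3169)/((3654/f)) = √((-1980488/3103875 - 1124*√769/3103875) - 3169)/((3654/1870)) = √(-9838160363/3103875 - 1124*√769/3103875)/((3654*(1/1870))) = √(-9838160363/3103875 - 1124*√769/3103875)/(1827/935) = √(-9838160363/3103875 - 1124*√769/3103875)*(935/1827) = 935*√(-9838160363/3103875 - 1124*√769/3103875)/1827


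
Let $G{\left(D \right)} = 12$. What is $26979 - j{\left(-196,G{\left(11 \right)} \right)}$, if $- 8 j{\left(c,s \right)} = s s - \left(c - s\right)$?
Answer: $27023$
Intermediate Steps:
$j{\left(c,s \right)} = - \frac{s}{8} - \frac{s^{2}}{8} + \frac{c}{8}$ ($j{\left(c,s \right)} = - \frac{s s - \left(c - s\right)}{8} = - \frac{s^{2} - \left(c - s\right)}{8} = - \frac{s + s^{2} - c}{8} = - \frac{s}{8} - \frac{s^{2}}{8} + \frac{c}{8}$)
$26979 - j{\left(-196,G{\left(11 \right)} \right)} = 26979 - \left(\left(- \frac{1}{8}\right) 12 - \frac{12^{2}}{8} + \frac{1}{8} \left(-196\right)\right) = 26979 - \left(- \frac{3}{2} - 18 - \frac{49}{2}\right) = 26979 - -44 = 26979 + 44 = 27023$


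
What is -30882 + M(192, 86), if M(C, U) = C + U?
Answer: -30604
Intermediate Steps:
-30882 + M(192, 86) = -30882 + (192 + 86) = -30882 + 278 = -30604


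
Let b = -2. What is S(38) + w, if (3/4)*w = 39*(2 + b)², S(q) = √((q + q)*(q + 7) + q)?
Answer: √3458 ≈ 58.805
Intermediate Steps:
S(q) = √(q + 2*q*(7 + q)) (S(q) = √((2*q)*(7 + q) + q) = √(2*q*(7 + q) + q) = √(q + 2*q*(7 + q)))
w = 0 (w = 4*(39*(2 - 2)²)/3 = 4*(39*0²)/3 = 4*(39*0)/3 = (4/3)*0 = 0)
S(38) + w = √(38*(15 + 2*38)) + 0 = √(38*(15 + 76)) + 0 = √(38*91) + 0 = √3458 + 0 = √3458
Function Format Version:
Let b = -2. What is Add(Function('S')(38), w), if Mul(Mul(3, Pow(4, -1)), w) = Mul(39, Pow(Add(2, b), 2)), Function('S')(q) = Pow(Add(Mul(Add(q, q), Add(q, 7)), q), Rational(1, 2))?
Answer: Pow(3458, Rational(1, 2)) ≈ 58.805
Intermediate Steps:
Function('S')(q) = Pow(Add(q, Mul(2, q, Add(7, q))), Rational(1, 2)) (Function('S')(q) = Pow(Add(Mul(Mul(2, q), Add(7, q)), q), Rational(1, 2)) = Pow(Add(Mul(2, q, Add(7, q)), q), Rational(1, 2)) = Pow(Add(q, Mul(2, q, Add(7, q))), Rational(1, 2)))
w = 0 (w = Mul(Rational(4, 3), Mul(39, Pow(Add(2, -2), 2))) = Mul(Rational(4, 3), Mul(39, Pow(0, 2))) = Mul(Rational(4, 3), Mul(39, 0)) = Mul(Rational(4, 3), 0) = 0)
Add(Function('S')(38), w) = Add(Pow(Mul(38, Add(15, Mul(2, 38))), Rational(1, 2)), 0) = Add(Pow(Mul(38, Add(15, 76)), Rational(1, 2)), 0) = Add(Pow(Mul(38, 91), Rational(1, 2)), 0) = Add(Pow(3458, Rational(1, 2)), 0) = Pow(3458, Rational(1, 2))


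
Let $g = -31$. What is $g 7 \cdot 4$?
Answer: $-868$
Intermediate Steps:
$g 7 \cdot 4 = \left(-31\right) 7 \cdot 4 = \left(-217\right) 4 = -868$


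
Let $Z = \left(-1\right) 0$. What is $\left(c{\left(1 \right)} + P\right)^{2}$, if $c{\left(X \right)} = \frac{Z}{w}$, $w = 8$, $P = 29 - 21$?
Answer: $64$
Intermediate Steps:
$P = 8$ ($P = 29 - 21 = 8$)
$Z = 0$
$c{\left(X \right)} = 0$ ($c{\left(X \right)} = \frac{0}{8} = 0 \cdot \frac{1}{8} = 0$)
$\left(c{\left(1 \right)} + P\right)^{2} = \left(0 + 8\right)^{2} = 8^{2} = 64$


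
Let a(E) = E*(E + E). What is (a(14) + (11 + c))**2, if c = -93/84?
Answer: 126630009/784 ≈ 1.6152e+5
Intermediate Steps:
c = -31/28 (c = -93*1/84 = -31/28 ≈ -1.1071)
a(E) = 2*E**2 (a(E) = E*(2*E) = 2*E**2)
(a(14) + (11 + c))**2 = (2*14**2 + (11 - 31/28))**2 = (2*196 + 277/28)**2 = (392 + 277/28)**2 = (11253/28)**2 = 126630009/784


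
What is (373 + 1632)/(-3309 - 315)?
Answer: -2005/3624 ≈ -0.55326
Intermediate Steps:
(373 + 1632)/(-3309 - 315) = 2005/(-3624) = 2005*(-1/3624) = -2005/3624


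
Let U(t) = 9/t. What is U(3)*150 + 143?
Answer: 593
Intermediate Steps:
U(3)*150 + 143 = (9/3)*150 + 143 = (9*(1/3))*150 + 143 = 3*150 + 143 = 450 + 143 = 593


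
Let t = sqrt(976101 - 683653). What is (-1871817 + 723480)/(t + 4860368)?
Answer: -348833775501/1476448550186 + 1148337*sqrt(18278)/5905794200744 ≈ -0.23624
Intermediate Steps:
t = 4*sqrt(18278) (t = sqrt(292448) = 4*sqrt(18278) ≈ 540.78)
(-1871817 + 723480)/(t + 4860368) = (-1871817 + 723480)/(4*sqrt(18278) + 4860368) = -1148337/(4860368 + 4*sqrt(18278))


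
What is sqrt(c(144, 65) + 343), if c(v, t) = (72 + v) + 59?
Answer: sqrt(618) ≈ 24.860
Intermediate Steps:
c(v, t) = 131 + v
sqrt(c(144, 65) + 343) = sqrt((131 + 144) + 343) = sqrt(275 + 343) = sqrt(618)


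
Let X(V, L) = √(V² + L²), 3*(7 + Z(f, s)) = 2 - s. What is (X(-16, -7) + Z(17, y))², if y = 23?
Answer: (14 - √305)² ≈ 12.001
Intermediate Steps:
Z(f, s) = -19/3 - s/3 (Z(f, s) = -7 + (2 - s)/3 = -7 + (⅔ - s/3) = -19/3 - s/3)
X(V, L) = √(L² + V²)
(X(-16, -7) + Z(17, y))² = (√((-7)² + (-16)²) + (-19/3 - ⅓*23))² = (√(49 + 256) + (-19/3 - 23/3))² = (√305 - 14)² = (-14 + √305)²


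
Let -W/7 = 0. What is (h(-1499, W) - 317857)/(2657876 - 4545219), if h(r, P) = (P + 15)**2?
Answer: 317632/1887343 ≈ 0.16830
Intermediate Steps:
W = 0 (W = -7*0 = 0)
h(r, P) = (15 + P)**2
(h(-1499, W) - 317857)/(2657876 - 4545219) = ((15 + 0)**2 - 317857)/(2657876 - 4545219) = (15**2 - 317857)/(-1887343) = (225 - 317857)*(-1/1887343) = -317632*(-1/1887343) = 317632/1887343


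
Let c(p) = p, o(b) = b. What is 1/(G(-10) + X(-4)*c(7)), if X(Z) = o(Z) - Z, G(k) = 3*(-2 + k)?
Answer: -1/36 ≈ -0.027778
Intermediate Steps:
G(k) = -6 + 3*k
X(Z) = 0 (X(Z) = Z - Z = 0)
1/(G(-10) + X(-4)*c(7)) = 1/((-6 + 3*(-10)) + 0*7) = 1/((-6 - 30) + 0) = 1/(-36 + 0) = 1/(-36) = -1/36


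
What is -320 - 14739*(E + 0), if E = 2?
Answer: -29798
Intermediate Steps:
-320 - 14739*(E + 0) = -320 - 14739*(2 + 0) = -320 - 14739*2 = -320 - 867*34 = -320 - 29478 = -29798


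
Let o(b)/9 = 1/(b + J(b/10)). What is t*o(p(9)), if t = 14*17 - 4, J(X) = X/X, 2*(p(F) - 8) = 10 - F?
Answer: 4212/19 ≈ 221.68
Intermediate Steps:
p(F) = 13 - F/2 (p(F) = 8 + (10 - F)/2 = 8 + (5 - F/2) = 13 - F/2)
J(X) = 1
o(b) = 9/(1 + b) (o(b) = 9/(b + 1) = 9/(1 + b))
t = 234 (t = 238 - 4 = 234)
t*o(p(9)) = 234*(9/(1 + (13 - ½*9))) = 234*(9/(1 + (13 - 9/2))) = 234*(9/(1 + 17/2)) = 234*(9/(19/2)) = 234*(9*(2/19)) = 234*(18/19) = 4212/19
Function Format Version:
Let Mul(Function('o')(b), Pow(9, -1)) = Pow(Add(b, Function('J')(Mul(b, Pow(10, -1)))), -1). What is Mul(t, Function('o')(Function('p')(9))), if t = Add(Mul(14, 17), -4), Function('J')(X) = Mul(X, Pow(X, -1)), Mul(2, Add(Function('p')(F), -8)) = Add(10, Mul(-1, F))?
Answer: Rational(4212, 19) ≈ 221.68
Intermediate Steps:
Function('p')(F) = Add(13, Mul(Rational(-1, 2), F)) (Function('p')(F) = Add(8, Mul(Rational(1, 2), Add(10, Mul(-1, F)))) = Add(8, Add(5, Mul(Rational(-1, 2), F))) = Add(13, Mul(Rational(-1, 2), F)))
Function('J')(X) = 1
Function('o')(b) = Mul(9, Pow(Add(1, b), -1)) (Function('o')(b) = Mul(9, Pow(Add(b, 1), -1)) = Mul(9, Pow(Add(1, b), -1)))
t = 234 (t = Add(238, -4) = 234)
Mul(t, Function('o')(Function('p')(9))) = Mul(234, Mul(9, Pow(Add(1, Add(13, Mul(Rational(-1, 2), 9))), -1))) = Mul(234, Mul(9, Pow(Add(1, Add(13, Rational(-9, 2))), -1))) = Mul(234, Mul(9, Pow(Add(1, Rational(17, 2)), -1))) = Mul(234, Mul(9, Pow(Rational(19, 2), -1))) = Mul(234, Mul(9, Rational(2, 19))) = Mul(234, Rational(18, 19)) = Rational(4212, 19)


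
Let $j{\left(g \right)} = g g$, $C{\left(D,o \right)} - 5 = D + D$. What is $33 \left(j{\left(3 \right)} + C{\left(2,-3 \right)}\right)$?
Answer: $594$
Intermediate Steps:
$C{\left(D,o \right)} = 5 + 2 D$ ($C{\left(D,o \right)} = 5 + \left(D + D\right) = 5 + 2 D$)
$j{\left(g \right)} = g^{2}$
$33 \left(j{\left(3 \right)} + C{\left(2,-3 \right)}\right) = 33 \left(3^{2} + \left(5 + 2 \cdot 2\right)\right) = 33 \left(9 + \left(5 + 4\right)\right) = 33 \left(9 + 9\right) = 33 \cdot 18 = 594$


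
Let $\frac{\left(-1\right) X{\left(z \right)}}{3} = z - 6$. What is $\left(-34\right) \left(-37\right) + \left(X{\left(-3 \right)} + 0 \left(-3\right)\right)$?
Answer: $1285$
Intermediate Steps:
$X{\left(z \right)} = 18 - 3 z$ ($X{\left(z \right)} = - 3 \left(z - 6\right) = - 3 \left(-6 + z\right) = 18 - 3 z$)
$\left(-34\right) \left(-37\right) + \left(X{\left(-3 \right)} + 0 \left(-3\right)\right) = \left(-34\right) \left(-37\right) + \left(\left(18 - -9\right) + 0 \left(-3\right)\right) = 1258 + \left(\left(18 + 9\right) + 0\right) = 1258 + \left(27 + 0\right) = 1258 + 27 = 1285$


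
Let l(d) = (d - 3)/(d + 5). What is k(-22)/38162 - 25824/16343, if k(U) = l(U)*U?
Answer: -8381205973/5301293311 ≈ -1.5810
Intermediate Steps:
l(d) = (-3 + d)/(5 + d)
k(U) = U*(-3 + U)/(5 + U) (k(U) = ((-3 + U)/(5 + U))*U = U*(-3 + U)/(5 + U))
k(-22)/38162 - 25824/16343 = -22*(-3 - 22)/(5 - 22)/38162 - 25824/16343 = -22*(-25)/(-17)*(1/38162) - 25824*1/16343 = -22*(-1/17)*(-25)*(1/38162) - 25824/16343 = -550/17*1/38162 - 25824/16343 = -275/324377 - 25824/16343 = -8381205973/5301293311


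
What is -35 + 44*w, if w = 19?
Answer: 801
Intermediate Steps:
-35 + 44*w = -35 + 44*19 = -35 + 836 = 801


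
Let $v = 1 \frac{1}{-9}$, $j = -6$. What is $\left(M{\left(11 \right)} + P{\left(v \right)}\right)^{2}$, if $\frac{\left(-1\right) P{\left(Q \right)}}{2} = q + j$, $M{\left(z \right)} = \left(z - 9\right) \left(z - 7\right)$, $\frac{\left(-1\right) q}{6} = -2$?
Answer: $16$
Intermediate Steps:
$q = 12$ ($q = \left(-6\right) \left(-2\right) = 12$)
$v = - \frac{1}{9}$ ($v = 1 \left(- \frac{1}{9}\right) = - \frac{1}{9} \approx -0.11111$)
$M{\left(z \right)} = \left(-9 + z\right) \left(-7 + z\right)$
$P{\left(Q \right)} = -12$ ($P{\left(Q \right)} = - 2 \left(12 - 6\right) = \left(-2\right) 6 = -12$)
$\left(M{\left(11 \right)} + P{\left(v \right)}\right)^{2} = \left(\left(63 + 11^{2} - 176\right) - 12\right)^{2} = \left(\left(63 + 121 - 176\right) - 12\right)^{2} = \left(8 - 12\right)^{2} = \left(-4\right)^{2} = 16$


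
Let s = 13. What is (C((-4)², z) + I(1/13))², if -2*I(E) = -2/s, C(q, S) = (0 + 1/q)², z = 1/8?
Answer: 72361/11075584 ≈ 0.0065334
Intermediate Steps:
z = ⅛ ≈ 0.12500
C(q, S) = q⁻² (C(q, S) = (1/q)² = q⁻²)
I(E) = 1/13 (I(E) = -(-1)/13 = -½*(-2/13) = 1/13)
(C((-4)², z) + I(1/13))² = (((-4)²)⁻² + 1/13)² = (16⁻² + 1/13)² = (1/256 + 1/13)² = (269/3328)² = 72361/11075584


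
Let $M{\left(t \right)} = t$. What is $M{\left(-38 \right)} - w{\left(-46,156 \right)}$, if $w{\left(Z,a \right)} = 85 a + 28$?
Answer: $-13326$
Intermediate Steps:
$w{\left(Z,a \right)} = 28 + 85 a$
$M{\left(-38 \right)} - w{\left(-46,156 \right)} = -38 - \left(28 + 85 \cdot 156\right) = -38 - \left(28 + 13260\right) = -38 - 13288 = -13326$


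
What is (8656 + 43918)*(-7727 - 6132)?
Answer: -728623066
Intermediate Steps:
(8656 + 43918)*(-7727 - 6132) = 52574*(-13859) = -728623066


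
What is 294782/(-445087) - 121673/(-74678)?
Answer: 32141340355/33238206986 ≈ 0.96700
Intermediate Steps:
294782/(-445087) - 121673/(-74678) = 294782*(-1/445087) - 121673*(-1/74678) = -294782/445087 + 121673/74678 = 32141340355/33238206986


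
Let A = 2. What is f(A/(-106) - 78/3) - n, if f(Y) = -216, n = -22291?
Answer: 22075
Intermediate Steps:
f(A/(-106) - 78/3) - n = -216 - 1*(-22291) = -216 + 22291 = 22075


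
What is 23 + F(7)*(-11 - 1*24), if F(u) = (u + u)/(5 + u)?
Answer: -107/6 ≈ -17.833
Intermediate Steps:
F(u) = 2*u/(5 + u) (F(u) = (2*u)/(5 + u) = 2*u/(5 + u))
23 + F(7)*(-11 - 1*24) = 23 + (2*7/(5 + 7))*(-11 - 1*24) = 23 + (2*7/12)*(-11 - 24) = 23 + (2*7*(1/12))*(-35) = 23 + (7/6)*(-35) = 23 - 245/6 = -107/6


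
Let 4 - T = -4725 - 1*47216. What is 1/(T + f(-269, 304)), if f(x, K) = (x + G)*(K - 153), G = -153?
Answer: -1/11777 ≈ -8.4911e-5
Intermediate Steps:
T = 51945 (T = 4 - (-4725 - 1*47216) = 4 - (-4725 - 47216) = 4 - 1*(-51941) = 4 + 51941 = 51945)
f(x, K) = (-153 + K)*(-153 + x) (f(x, K) = (x - 153)*(K - 153) = (-153 + x)*(-153 + K) = (-153 + K)*(-153 + x))
1/(T + f(-269, 304)) = 1/(51945 + (23409 - 153*304 - 153*(-269) + 304*(-269))) = 1/(51945 + (23409 - 46512 + 41157 - 81776)) = 1/(51945 - 63722) = 1/(-11777) = -1/11777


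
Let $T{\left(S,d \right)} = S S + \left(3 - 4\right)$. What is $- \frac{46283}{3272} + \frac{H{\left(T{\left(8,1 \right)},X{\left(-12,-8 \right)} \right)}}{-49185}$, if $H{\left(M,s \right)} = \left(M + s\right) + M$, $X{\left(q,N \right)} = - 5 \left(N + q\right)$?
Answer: $- \frac{2277168827}{160933320} \approx -14.15$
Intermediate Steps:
$T{\left(S,d \right)} = -1 + S^{2}$ ($T{\left(S,d \right)} = S^{2} + \left(3 - 4\right) = S^{2} - 1 = -1 + S^{2}$)
$X{\left(q,N \right)} = - 5 N - 5 q$
$H{\left(M,s \right)} = s + 2 M$
$- \frac{46283}{3272} + \frac{H{\left(T{\left(8,1 \right)},X{\left(-12,-8 \right)} \right)}}{-49185} = - \frac{46283}{3272} + \frac{\left(\left(-5\right) \left(-8\right) - -60\right) + 2 \left(-1 + 8^{2}\right)}{-49185} = \left(-46283\right) \frac{1}{3272} + \left(\left(40 + 60\right) + 2 \left(-1 + 64\right)\right) \left(- \frac{1}{49185}\right) = - \frac{46283}{3272} + \left(100 + 2 \cdot 63\right) \left(- \frac{1}{49185}\right) = - \frac{46283}{3272} + \left(100 + 126\right) \left(- \frac{1}{49185}\right) = - \frac{46283}{3272} + 226 \left(- \frac{1}{49185}\right) = - \frac{46283}{3272} - \frac{226}{49185} = - \frac{2277168827}{160933320}$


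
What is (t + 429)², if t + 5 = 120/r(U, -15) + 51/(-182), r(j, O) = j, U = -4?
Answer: 5134725649/33124 ≈ 1.5502e+5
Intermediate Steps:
t = -6421/182 (t = -5 + (120/(-4) + 51/(-182)) = -5 + (120*(-¼) + 51*(-1/182)) = -5 + (-30 - 51/182) = -5 - 5511/182 = -6421/182 ≈ -35.280)
(t + 429)² = (-6421/182 + 429)² = (71657/182)² = 5134725649/33124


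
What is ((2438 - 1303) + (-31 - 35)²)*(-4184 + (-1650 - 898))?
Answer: -36965412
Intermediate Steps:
((2438 - 1303) + (-31 - 35)²)*(-4184 + (-1650 - 898)) = (1135 + (-66)²)*(-4184 - 2548) = (1135 + 4356)*(-6732) = 5491*(-6732) = -36965412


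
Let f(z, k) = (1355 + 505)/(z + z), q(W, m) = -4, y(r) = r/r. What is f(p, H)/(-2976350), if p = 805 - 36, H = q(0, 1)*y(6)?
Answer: -93/228881315 ≈ -4.0632e-7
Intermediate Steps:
y(r) = 1
H = -4 (H = -4*1 = -4)
p = 769
f(z, k) = 930/z (f(z, k) = 1860/((2*z)) = 1860*(1/(2*z)) = 930/z)
f(p, H)/(-2976350) = (930/769)/(-2976350) = (930*(1/769))*(-1/2976350) = (930/769)*(-1/2976350) = -93/228881315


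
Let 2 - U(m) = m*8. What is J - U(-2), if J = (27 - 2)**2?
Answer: 607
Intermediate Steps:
J = 625 (J = 25**2 = 625)
U(m) = 2 - 8*m (U(m) = 2 - m*8 = 2 - 8*m)
J - U(-2) = 625 - (2 - 8*(-2)) = 625 - (2 + 16) = 625 - 1*18 = 625 - 18 = 607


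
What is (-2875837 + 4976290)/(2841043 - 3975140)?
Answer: -2100453/1134097 ≈ -1.8521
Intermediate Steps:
(-2875837 + 4976290)/(2841043 - 3975140) = 2100453/(-1134097) = 2100453*(-1/1134097) = -2100453/1134097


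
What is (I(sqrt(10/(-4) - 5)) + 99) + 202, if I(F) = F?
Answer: 301 + I*sqrt(30)/2 ≈ 301.0 + 2.7386*I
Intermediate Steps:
(I(sqrt(10/(-4) - 5)) + 99) + 202 = (sqrt(10/(-4) - 5) + 99) + 202 = (sqrt(10*(-1/4) - 5) + 99) + 202 = (sqrt(-5/2 - 5) + 99) + 202 = (sqrt(-15/2) + 99) + 202 = (I*sqrt(30)/2 + 99) + 202 = (99 + I*sqrt(30)/2) + 202 = 301 + I*sqrt(30)/2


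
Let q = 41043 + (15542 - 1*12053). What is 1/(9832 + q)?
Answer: 1/54364 ≈ 1.8395e-5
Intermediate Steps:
q = 44532 (q = 41043 + (15542 - 12053) = 41043 + 3489 = 44532)
1/(9832 + q) = 1/(9832 + 44532) = 1/54364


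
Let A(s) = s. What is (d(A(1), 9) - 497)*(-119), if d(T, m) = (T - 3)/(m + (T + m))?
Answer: 1123955/19 ≈ 59156.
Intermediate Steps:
d(T, m) = (-3 + T)/(T + 2*m)
(d(A(1), 9) - 497)*(-119) = ((-3 + 1)/(1 + 2*9) - 497)*(-119) = (-2/(1 + 18) - 497)*(-119) = (-2/19 - 497)*(-119) = -9445/19*(-119) = 1123955/19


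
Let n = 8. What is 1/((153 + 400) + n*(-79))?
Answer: -1/79 ≈ -0.012658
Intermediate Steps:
1/((153 + 400) + n*(-79)) = 1/((153 + 400) + 8*(-79)) = 1/(553 - 632) = 1/(-79) = -1/79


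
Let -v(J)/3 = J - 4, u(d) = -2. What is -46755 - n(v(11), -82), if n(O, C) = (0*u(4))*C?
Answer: -46755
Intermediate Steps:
v(J) = 12 - 3*J (v(J) = -3*(J - 4) = -3*(-4 + J) = 12 - 3*J)
n(O, C) = 0 (n(O, C) = (0*(-2))*C = 0*C = 0)
-46755 - n(v(11), -82) = -46755 - 1*0 = -46755 + 0 = -46755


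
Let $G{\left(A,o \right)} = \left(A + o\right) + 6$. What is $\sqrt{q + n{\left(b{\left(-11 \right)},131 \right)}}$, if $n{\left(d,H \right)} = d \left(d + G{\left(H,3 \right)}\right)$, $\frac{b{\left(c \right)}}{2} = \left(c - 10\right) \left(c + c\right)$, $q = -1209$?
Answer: $3 \sqrt{109103} \approx 990.92$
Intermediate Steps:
$G{\left(A,o \right)} = 6 + A + o$
$b{\left(c \right)} = 4 c \left(-10 + c\right)$ ($b{\left(c \right)} = 2 \left(c - 10\right) \left(c + c\right) = 2 \left(-10 + c\right) 2 c = 2 \cdot 2 c \left(-10 + c\right) = 4 c \left(-10 + c\right)$)
$n{\left(d,H \right)} = d \left(9 + H + d\right)$ ($n{\left(d,H \right)} = d \left(d + \left(6 + H + 3\right)\right) = d \left(d + \left(9 + H\right)\right) = d \left(9 + H + d\right)$)
$\sqrt{q + n{\left(b{\left(-11 \right)},131 \right)}} = \sqrt{-1209 + 4 \left(-11\right) \left(-10 - 11\right) \left(9 + 131 + 4 \left(-11\right) \left(-10 - 11\right)\right)} = \sqrt{-1209 + 4 \left(-11\right) \left(-21\right) \left(9 + 131 + 4 \left(-11\right) \left(-21\right)\right)} = \sqrt{-1209 + 924 \left(9 + 131 + 924\right)} = \sqrt{-1209 + 924 \cdot 1064} = \sqrt{-1209 + 983136} = \sqrt{981927} = 3 \sqrt{109103}$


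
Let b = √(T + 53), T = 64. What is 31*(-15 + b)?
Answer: -465 + 93*√13 ≈ -129.68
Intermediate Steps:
b = 3*√13 (b = √(64 + 53) = √117 = 3*√13 ≈ 10.817)
31*(-15 + b) = 31*(-15 + 3*√13) = -465 + 93*√13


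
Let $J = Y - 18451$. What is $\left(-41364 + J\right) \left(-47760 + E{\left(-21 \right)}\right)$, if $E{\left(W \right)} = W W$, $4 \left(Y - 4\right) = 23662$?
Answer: $\frac{5100562329}{2} \approx 2.5503 \cdot 10^{9}$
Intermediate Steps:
$Y = \frac{11839}{2}$ ($Y = 4 + \frac{1}{4} \cdot 23662 = 4 + \frac{11831}{2} = \frac{11839}{2} \approx 5919.5$)
$E{\left(W \right)} = W^{2}$
$J = - \frac{25063}{2}$ ($J = \frac{11839}{2} - 18451 = - \frac{25063}{2} \approx -12532.0$)
$\left(-41364 + J\right) \left(-47760 + E{\left(-21 \right)}\right) = \left(-41364 - \frac{25063}{2}\right) \left(-47760 + \left(-21\right)^{2}\right) = - \frac{107791 \left(-47760 + 441\right)}{2} = \left(- \frac{107791}{2}\right) \left(-47319\right) = \frac{5100562329}{2}$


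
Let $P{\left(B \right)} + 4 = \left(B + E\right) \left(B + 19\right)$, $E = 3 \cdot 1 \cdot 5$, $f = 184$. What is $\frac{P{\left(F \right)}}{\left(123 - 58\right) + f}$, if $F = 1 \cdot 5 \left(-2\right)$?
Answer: $\frac{41}{249} \approx 0.16466$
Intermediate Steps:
$E = 15$ ($E = 3 \cdot 5 = 15$)
$F = -10$ ($F = 5 \left(-2\right) = -10$)
$P{\left(B \right)} = -4 + \left(15 + B\right) \left(19 + B\right)$ ($P{\left(B \right)} = -4 + \left(B + 15\right) \left(B + 19\right) = -4 + \left(15 + B\right) \left(19 + B\right)$)
$\frac{P{\left(F \right)}}{\left(123 - 58\right) + f} = \frac{281 + \left(-10\right)^{2} + 34 \left(-10\right)}{\left(123 - 58\right) + 184} = \frac{281 + 100 - 340}{65 + 184} = \frac{41}{249}$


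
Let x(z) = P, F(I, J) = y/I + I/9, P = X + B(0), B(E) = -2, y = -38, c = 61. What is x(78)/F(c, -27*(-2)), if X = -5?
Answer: -3843/3379 ≈ -1.1373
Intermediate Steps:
P = -7 (P = -5 - 2 = -7)
F(I, J) = -38/I + I/9
x(z) = -7
x(78)/F(c, -27*(-2)) = -7/(-38/61 + (⅑)*61) = -7/(-38*1/61 + 61/9) = -7/(-38/61 + 61/9) = -7/3379/549 = -7*549/3379 = -3843/3379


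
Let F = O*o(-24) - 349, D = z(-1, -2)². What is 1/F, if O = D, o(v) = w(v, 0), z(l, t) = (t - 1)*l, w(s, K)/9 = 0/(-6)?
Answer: -1/349 ≈ -0.0028653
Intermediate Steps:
w(s, K) = 0 (w(s, K) = 9*(0/(-6)) = 9*(0*(-⅙)) = 9*0 = 0)
z(l, t) = l*(-1 + t) (z(l, t) = (-1 + t)*l = l*(-1 + t))
D = 9 (D = (-(-1 - 2))² = (-1*(-3))² = 3² = 9)
o(v) = 0
O = 9
F = -349 (F = 9*0 - 349 = 0 - 349 = -349)
1/F = 1/(-349) = -1/349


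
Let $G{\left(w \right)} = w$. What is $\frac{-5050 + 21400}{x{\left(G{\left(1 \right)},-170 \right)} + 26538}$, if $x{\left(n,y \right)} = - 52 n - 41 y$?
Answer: $\frac{2725}{5576} \approx 0.4887$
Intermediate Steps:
$\frac{-5050 + 21400}{x{\left(G{\left(1 \right)},-170 \right)} + 26538} = \frac{-5050 + 21400}{\left(\left(-52\right) 1 - -6970\right) + 26538} = \frac{16350}{\left(-52 + 6970\right) + 26538} = \frac{16350}{6918 + 26538} = \frac{16350}{33456} = 16350 \cdot \frac{1}{33456} = \frac{2725}{5576}$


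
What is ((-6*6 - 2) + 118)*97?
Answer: 7760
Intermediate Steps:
((-6*6 - 2) + 118)*97 = ((-36 - 2) + 118)*97 = (-38 + 118)*97 = 80*97 = 7760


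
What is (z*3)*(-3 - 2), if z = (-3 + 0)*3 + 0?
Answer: 135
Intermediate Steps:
z = -9 (z = -3*3 + 0 = -9 + 0 = -9)
(z*3)*(-3 - 2) = (-9*3)*(-3 - 2) = -27*(-5) = 135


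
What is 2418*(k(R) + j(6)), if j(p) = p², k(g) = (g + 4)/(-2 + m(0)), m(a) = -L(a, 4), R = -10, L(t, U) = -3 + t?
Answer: 72540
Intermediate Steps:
m(a) = 3 - a (m(a) = -(-3 + a) = 3 - a)
k(g) = 4 + g (k(g) = (g + 4)/(-2 + (3 - 1*0)) = (4 + g)/(-2 + (3 + 0)) = (4 + g)/(-2 + 3) = (4 + g)/1 = (4 + g)*1 = 4 + g)
2418*(k(R) + j(6)) = 2418*((4 - 10) + 6²) = 2418*(-6 + 36) = 2418*30 = 72540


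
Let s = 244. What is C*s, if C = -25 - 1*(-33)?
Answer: 1952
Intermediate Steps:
C = 8 (C = -25 + 33 = 8)
C*s = 8*244 = 1952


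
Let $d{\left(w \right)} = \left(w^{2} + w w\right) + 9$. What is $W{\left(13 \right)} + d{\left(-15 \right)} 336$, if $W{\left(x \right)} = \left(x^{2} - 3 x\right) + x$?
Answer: $154367$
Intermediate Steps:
$d{\left(w \right)} = 9 + 2 w^{2}$ ($d{\left(w \right)} = \left(w^{2} + w^{2}\right) + 9 = 2 w^{2} + 9 = 9 + 2 w^{2}$)
$W{\left(x \right)} = x^{2} - 2 x$
$W{\left(13 \right)} + d{\left(-15 \right)} 336 = 13 \left(-2 + 13\right) + \left(9 + 2 \left(-15\right)^{2}\right) 336 = 13 \cdot 11 + \left(9 + 2 \cdot 225\right) 336 = 143 + \left(9 + 450\right) 336 = 143 + 459 \cdot 336 = 143 + 154224 = 154367$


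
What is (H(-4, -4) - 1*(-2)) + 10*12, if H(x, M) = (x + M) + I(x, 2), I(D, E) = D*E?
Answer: 106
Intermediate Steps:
H(x, M) = M + 3*x (H(x, M) = (x + M) + x*2 = (M + x) + 2*x = M + 3*x)
(H(-4, -4) - 1*(-2)) + 10*12 = ((-4 + 3*(-4)) - 1*(-2)) + 10*12 = ((-4 - 12) + 2) + 120 = (-16 + 2) + 120 = -14 + 120 = 106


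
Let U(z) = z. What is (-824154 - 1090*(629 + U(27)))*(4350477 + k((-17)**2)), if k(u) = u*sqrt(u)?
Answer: -6703790155660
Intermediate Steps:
k(u) = u**(3/2)
(-824154 - 1090*(629 + U(27)))*(4350477 + k((-17)**2)) = (-824154 - 1090*(629 + 27))*(4350477 + ((-17)**2)**(3/2)) = (-824154 - 1090*656)*(4350477 + 289**(3/2)) = (-824154 - 715040)*(4350477 + 4913) = -1539194*4355390 = -6703790155660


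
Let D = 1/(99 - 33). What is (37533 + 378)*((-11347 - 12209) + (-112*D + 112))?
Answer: -9777347996/11 ≈ -8.8885e+8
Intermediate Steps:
D = 1/66 ≈ 0.015152
(37533 + 378)*((-11347 - 12209) + (-112*D + 112)) = (37533 + 378)*((-11347 - 12209) + (-112*1/66 + 112)) = 37911*(-23556 + (-56/33 + 112)) = 37911*(-23556 + 3640/33) = 37911*(-773708/33) = -9777347996/11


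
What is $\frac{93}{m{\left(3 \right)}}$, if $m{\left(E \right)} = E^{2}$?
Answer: $\frac{31}{3} \approx 10.333$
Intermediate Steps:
$\frac{93}{m{\left(3 \right)}} = \frac{93}{3^{2}} = \frac{93}{9} = 93 \cdot \frac{1}{9} = \frac{31}{3}$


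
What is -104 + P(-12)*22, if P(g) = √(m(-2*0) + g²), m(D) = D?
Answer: 160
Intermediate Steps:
P(g) = √(g²) (P(g) = √(-2*0 + g²) = √(0 + g²) = √(g²))
-104 + P(-12)*22 = -104 + √((-12)²)*22 = -104 + √144*22 = -104 + 12*22 = -104 + 264 = 160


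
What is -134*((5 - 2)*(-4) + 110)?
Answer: -13132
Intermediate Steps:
-134*((5 - 2)*(-4) + 110) = -134*(3*(-4) + 110) = -134*(-12 + 110) = -134*98 = -13132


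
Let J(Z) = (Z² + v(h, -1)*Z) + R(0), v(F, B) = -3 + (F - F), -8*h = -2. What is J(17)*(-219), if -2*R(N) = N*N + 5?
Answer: -103149/2 ≈ -51575.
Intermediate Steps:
h = ¼ (h = -⅛*(-2) = ¼ ≈ 0.25000)
R(N) = -5/2 - N²/2 (R(N) = -(N*N + 5)/2 = -(N² + 5)/2 = -(5 + N²)/2 = -5/2 - N²/2)
v(F, B) = -3 (v(F, B) = -3 + 0 = -3)
J(Z) = -5/2 + Z² - 3*Z (J(Z) = (Z² - 3*Z) + (-5/2 - ½*0²) = (Z² - 3*Z) + (-5/2 - ½*0) = (Z² - 3*Z) + (-5/2 + 0) = (Z² - 3*Z) - 5/2 = -5/2 + Z² - 3*Z)
J(17)*(-219) = (-5/2 + 17² - 3*17)*(-219) = (-5/2 + 289 - 51)*(-219) = (471/2)*(-219) = -103149/2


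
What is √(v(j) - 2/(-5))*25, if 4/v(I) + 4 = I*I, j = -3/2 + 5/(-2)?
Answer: 5*√165/3 ≈ 21.409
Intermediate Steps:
j = -4 (j = -3*½ + 5*(-½) = -3/2 - 5/2 = -4)
v(I) = 4/(-4 + I²) (v(I) = 4/(-4 + I*I) = 4/(-4 + I²))
√(v(j) - 2/(-5))*25 = √(4/(-4 + (-4)²) - 2/(-5))*25 = √(4/(-4 + 16) - 2*(-⅕))*25 = √(4/12 + ⅖)*25 = √(4*(1/12) + ⅖)*25 = √(⅓ + ⅖)*25 = √(11/15)*25 = (√165/15)*25 = 5*√165/3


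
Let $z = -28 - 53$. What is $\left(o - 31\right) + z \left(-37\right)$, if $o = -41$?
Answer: $2925$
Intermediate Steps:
$z = -81$ ($z = -28 - 53 = -81$)
$\left(o - 31\right) + z \left(-37\right) = \left(-41 - 31\right) - -2997 = \left(-41 - 31\right) + 2997 = -72 + 2997 = 2925$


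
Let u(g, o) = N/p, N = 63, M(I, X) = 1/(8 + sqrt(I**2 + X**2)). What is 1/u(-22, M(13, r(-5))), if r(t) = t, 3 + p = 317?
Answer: 314/63 ≈ 4.9841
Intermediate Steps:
p = 314 (p = -3 + 317 = 314)
u(g, o) = 63/314
1/u(-22, M(13, r(-5))) = 1/(63/314) = 314/63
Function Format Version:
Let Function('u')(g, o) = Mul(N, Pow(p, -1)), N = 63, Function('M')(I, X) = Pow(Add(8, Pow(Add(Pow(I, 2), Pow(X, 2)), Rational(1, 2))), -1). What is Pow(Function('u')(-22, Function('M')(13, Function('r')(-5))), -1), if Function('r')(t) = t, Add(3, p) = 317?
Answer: Rational(314, 63) ≈ 4.9841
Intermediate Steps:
p = 314 (p = Add(-3, 317) = 314)
Function('u')(g, o) = Rational(63, 314) (Function('u')(g, o) = Mul(63, Pow(314, -1)) = Mul(63, Rational(1, 314)) = Rational(63, 314))
Pow(Function('u')(-22, Function('M')(13, Function('r')(-5))), -1) = Pow(Rational(63, 314), -1) = Rational(314, 63)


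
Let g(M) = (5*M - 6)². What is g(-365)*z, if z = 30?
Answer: 100576830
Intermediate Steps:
g(M) = (-6 + 5*M)²
g(-365)*z = (-6 + 5*(-365))²*30 = (-6 - 1825)²*30 = (-1831)²*30 = 3352561*30 = 100576830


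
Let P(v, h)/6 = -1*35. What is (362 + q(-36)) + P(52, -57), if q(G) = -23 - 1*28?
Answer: 101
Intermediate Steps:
P(v, h) = -210 (P(v, h) = 6*(-1*35) = 6*(-35) = -210)
q(G) = -51 (q(G) = -23 - 28 = -51)
(362 + q(-36)) + P(52, -57) = (362 - 51) - 210 = 311 - 210 = 101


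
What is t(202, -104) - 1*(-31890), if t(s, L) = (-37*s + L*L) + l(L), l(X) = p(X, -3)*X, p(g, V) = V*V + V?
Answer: 34608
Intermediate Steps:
p(g, V) = V + V² (p(g, V) = V² + V = V + V²)
l(X) = 6*X (l(X) = (-3*(1 - 3))*X = (-3*(-2))*X = 6*X)
t(s, L) = L² - 37*s + 6*L (t(s, L) = (-37*s + L*L) + 6*L = (-37*s + L²) + 6*L = (L² - 37*s) + 6*L = L² - 37*s + 6*L)
t(202, -104) - 1*(-31890) = ((-104)² - 37*202 + 6*(-104)) - 1*(-31890) = (10816 - 7474 - 624) + 31890 = 2718 + 31890 = 34608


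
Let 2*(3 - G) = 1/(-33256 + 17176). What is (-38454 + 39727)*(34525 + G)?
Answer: 21097989139/480 ≈ 4.3954e+7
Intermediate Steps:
G = 96481/32160 (G = 3 - 1/(2*(-33256 + 17176)) = 3 - 1/2/(-16080) = 3 - 1/2*(-1/16080) = 3 + 1/32160 = 96481/32160 ≈ 3.0000)
(-38454 + 39727)*(34525 + G) = (-38454 + 39727)*(34525 + 96481/32160) = 1273*(1110420481/32160) = 21097989139/480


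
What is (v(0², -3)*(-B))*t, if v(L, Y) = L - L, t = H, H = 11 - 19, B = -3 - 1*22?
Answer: 0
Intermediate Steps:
B = -25 (B = -3 - 22 = -25)
H = -8
t = -8
v(L, Y) = 0
(v(0², -3)*(-B))*t = (0*(-1*(-25)))*(-8) = (0*25)*(-8) = 0*(-8) = 0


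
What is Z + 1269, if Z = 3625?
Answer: 4894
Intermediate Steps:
Z + 1269 = 3625 + 1269 = 4894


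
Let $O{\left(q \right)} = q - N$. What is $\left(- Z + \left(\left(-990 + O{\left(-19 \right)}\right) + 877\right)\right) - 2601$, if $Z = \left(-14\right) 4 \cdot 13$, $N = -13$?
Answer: $-1992$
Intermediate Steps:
$O{\left(q \right)} = 13 + q$ ($O{\left(q \right)} = q - -13 = q + 13 = 13 + q$)
$Z = -728$ ($Z = \left(-56\right) 13 = -728$)
$\left(- Z + \left(\left(-990 + O{\left(-19 \right)}\right) + 877\right)\right) - 2601 = \left(\left(-1\right) \left(-728\right) + \left(\left(-990 + \left(13 - 19\right)\right) + 877\right)\right) - 2601 = \left(728 + \left(\left(-990 - 6\right) + 877\right)\right) - 2601 = \left(728 + \left(-996 + 877\right)\right) - 2601 = \left(728 - 119\right) - 2601 = 609 - 2601 = -1992$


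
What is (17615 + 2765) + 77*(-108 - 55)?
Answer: 7829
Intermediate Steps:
(17615 + 2765) + 77*(-108 - 55) = 20380 + 77*(-163) = 20380 - 12551 = 7829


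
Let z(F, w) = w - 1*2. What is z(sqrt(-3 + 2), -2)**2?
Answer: 16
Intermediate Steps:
z(F, w) = -2 + w (z(F, w) = w - 2 = -2 + w)
z(sqrt(-3 + 2), -2)**2 = (-2 - 2)**2 = (-4)**2 = 16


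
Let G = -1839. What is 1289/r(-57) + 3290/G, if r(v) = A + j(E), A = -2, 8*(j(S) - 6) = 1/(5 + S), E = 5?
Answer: 20953510/65591 ≈ 319.46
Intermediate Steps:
j(S) = 6 + 1/(8*(5 + S))
r(v) = 321/80 (r(v) = -2 + (241 + 48*5)/(8*(5 + 5)) = -2 + (⅛)*(241 + 240)/10 = -2 + (⅛)*(⅒)*481 = -2 + 481/80 = 321/80)
1289/r(-57) + 3290/G = 1289/(321/80) + 3290/(-1839) = 1289*(80/321) + 3290*(-1/1839) = 103120/321 - 3290/1839 = 20953510/65591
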